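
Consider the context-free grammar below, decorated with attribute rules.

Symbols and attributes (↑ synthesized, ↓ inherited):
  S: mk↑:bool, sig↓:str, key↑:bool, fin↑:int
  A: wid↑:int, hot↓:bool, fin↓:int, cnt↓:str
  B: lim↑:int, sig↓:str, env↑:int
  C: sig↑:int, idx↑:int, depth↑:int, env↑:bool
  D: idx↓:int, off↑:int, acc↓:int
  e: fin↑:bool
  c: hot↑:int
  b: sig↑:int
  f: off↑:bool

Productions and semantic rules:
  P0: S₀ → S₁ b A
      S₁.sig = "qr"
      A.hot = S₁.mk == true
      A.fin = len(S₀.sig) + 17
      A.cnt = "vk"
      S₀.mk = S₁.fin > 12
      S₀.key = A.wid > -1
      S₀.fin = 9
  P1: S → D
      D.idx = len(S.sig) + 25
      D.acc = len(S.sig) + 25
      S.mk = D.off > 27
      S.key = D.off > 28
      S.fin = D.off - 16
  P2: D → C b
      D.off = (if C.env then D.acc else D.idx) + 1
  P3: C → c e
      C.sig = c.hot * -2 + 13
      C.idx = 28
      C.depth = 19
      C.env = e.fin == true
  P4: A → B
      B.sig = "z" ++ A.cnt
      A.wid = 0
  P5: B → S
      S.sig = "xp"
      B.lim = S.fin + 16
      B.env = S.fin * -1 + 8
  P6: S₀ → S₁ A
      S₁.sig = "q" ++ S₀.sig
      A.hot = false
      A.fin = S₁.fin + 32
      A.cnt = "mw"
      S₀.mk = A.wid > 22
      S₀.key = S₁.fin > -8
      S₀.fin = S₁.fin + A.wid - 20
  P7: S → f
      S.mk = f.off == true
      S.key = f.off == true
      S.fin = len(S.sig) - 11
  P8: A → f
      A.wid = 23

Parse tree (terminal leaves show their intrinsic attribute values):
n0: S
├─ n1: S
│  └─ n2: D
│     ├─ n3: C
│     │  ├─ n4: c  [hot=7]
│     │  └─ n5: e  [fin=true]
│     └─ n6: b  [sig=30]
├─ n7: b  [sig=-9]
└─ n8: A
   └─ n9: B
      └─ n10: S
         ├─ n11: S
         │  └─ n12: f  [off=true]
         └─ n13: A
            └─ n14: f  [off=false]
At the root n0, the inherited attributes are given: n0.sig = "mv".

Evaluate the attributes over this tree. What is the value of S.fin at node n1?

1. n0.sig = "mv"  [given at root]
2. n1.sig = "qr"  ["qr"]
3. n2.idx = 27  [len(S.sig) + 25]
4. n2.acc = 27  [len(S.sig) + 25]
5. n4.hot = 7  [terminal]
6. n5.fin = true  [terminal]
7. n3.sig = -1  [c.hot * -2 + 13]
8. n3.idx = 28  [28]
9. n3.depth = 19  [19]
10. n3.env = true  [e.fin == true]
11. n6.sig = 30  [terminal]
12. n2.off = 28  [(if C.env then D.acc else D.idx) + 1]
13. n1.mk = true  [D.off > 27]
14. n1.key = false  [D.off > 28]
15. n1.fin = 12  [D.off - 16]
16. n7.sig = -9  [terminal]
17. n8.hot = true  [S₁.mk == true]
18. n8.fin = 19  [len(S₀.sig) + 17]
19. n8.cnt = "vk"  ["vk"]
20. n9.sig = "zvk"  ["z" ++ A.cnt]
21. n10.sig = "xp"  ["xp"]
22. n11.sig = "qxp"  ["q" ++ S₀.sig]
23. n12.off = true  [terminal]
24. n11.mk = true  [f.off == true]
25. n11.key = true  [f.off == true]
26. n11.fin = -8  [len(S.sig) - 11]
27. n13.hot = false  [false]
28. n13.fin = 24  [S₁.fin + 32]
29. n13.cnt = "mw"  ["mw"]
30. n14.off = false  [terminal]
31. n13.wid = 23  [23]
32. n10.mk = true  [A.wid > 22]
33. n10.key = false  [S₁.fin > -8]
34. n10.fin = -5  [S₁.fin + A.wid - 20]
35. n9.lim = 11  [S.fin + 16]
36. n9.env = 13  [S.fin * -1 + 8]
37. n8.wid = 0  [0]
38. n0.mk = false  [S₁.fin > 12]
39. n0.key = true  [A.wid > -1]
40. n0.fin = 9  [9]

12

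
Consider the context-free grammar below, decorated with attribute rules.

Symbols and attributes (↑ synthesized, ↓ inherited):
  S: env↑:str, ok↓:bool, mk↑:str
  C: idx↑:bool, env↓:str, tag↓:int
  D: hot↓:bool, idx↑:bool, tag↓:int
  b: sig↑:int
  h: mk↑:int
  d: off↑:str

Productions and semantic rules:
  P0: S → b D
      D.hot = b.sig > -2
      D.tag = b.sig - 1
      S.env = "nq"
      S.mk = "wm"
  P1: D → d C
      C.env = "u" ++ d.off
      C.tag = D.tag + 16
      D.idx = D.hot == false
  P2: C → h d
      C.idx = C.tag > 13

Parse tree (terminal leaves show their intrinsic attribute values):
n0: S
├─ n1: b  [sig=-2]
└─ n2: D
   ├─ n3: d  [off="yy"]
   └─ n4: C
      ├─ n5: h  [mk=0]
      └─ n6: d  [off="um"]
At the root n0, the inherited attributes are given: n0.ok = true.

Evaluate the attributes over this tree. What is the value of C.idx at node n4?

1. n0.ok = true  [given at root]
2. n1.sig = -2  [terminal]
3. n2.hot = false  [b.sig > -2]
4. n2.tag = -3  [b.sig - 1]
5. n3.off = "yy"  [terminal]
6. n4.env = "uyy"  ["u" ++ d.off]
7. n4.tag = 13  [D.tag + 16]
8. n5.mk = 0  [terminal]
9. n6.off = "um"  [terminal]
10. n4.idx = false  [C.tag > 13]
11. n2.idx = true  [D.hot == false]
12. n0.env = "nq"  ["nq"]
13. n0.mk = "wm"  ["wm"]

false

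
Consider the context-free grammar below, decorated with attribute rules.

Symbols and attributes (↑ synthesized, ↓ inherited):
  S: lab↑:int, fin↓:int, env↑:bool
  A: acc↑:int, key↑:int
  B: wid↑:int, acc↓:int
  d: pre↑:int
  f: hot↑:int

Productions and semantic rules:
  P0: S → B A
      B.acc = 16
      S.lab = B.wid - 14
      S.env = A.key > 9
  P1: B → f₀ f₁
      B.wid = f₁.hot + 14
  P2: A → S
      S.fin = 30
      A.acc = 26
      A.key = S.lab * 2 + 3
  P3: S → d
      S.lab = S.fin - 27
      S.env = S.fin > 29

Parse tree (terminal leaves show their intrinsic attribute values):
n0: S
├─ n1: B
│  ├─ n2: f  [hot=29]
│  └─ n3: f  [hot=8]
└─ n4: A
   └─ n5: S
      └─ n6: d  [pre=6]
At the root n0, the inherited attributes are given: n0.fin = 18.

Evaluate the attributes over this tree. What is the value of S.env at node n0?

false

1. n0.fin = 18  [given at root]
2. n1.acc = 16  [16]
3. n2.hot = 29  [terminal]
4. n3.hot = 8  [terminal]
5. n1.wid = 22  [f₁.hot + 14]
6. n5.fin = 30  [30]
7. n6.pre = 6  [terminal]
8. n5.lab = 3  [S.fin - 27]
9. n5.env = true  [S.fin > 29]
10. n4.acc = 26  [26]
11. n4.key = 9  [S.lab * 2 + 3]
12. n0.lab = 8  [B.wid - 14]
13. n0.env = false  [A.key > 9]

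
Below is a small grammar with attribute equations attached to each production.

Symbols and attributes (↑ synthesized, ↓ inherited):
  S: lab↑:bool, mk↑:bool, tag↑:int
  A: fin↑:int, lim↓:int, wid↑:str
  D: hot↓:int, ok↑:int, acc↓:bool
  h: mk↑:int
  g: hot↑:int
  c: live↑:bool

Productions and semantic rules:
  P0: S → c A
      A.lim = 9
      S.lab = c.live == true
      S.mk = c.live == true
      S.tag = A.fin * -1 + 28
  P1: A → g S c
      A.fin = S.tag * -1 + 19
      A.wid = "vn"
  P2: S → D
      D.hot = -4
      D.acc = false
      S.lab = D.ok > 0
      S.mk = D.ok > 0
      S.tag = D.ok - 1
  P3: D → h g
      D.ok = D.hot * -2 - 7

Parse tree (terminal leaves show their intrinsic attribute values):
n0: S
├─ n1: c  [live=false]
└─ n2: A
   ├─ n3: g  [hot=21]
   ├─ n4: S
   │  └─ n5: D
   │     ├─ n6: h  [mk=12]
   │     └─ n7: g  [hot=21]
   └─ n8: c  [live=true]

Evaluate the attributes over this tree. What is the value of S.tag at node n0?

9

1. n1.live = false  [terminal]
2. n2.lim = 9  [9]
3. n3.hot = 21  [terminal]
4. n5.hot = -4  [-4]
5. n5.acc = false  [false]
6. n6.mk = 12  [terminal]
7. n7.hot = 21  [terminal]
8. n5.ok = 1  [D.hot * -2 - 7]
9. n4.lab = true  [D.ok > 0]
10. n4.mk = true  [D.ok > 0]
11. n4.tag = 0  [D.ok - 1]
12. n8.live = true  [terminal]
13. n2.fin = 19  [S.tag * -1 + 19]
14. n2.wid = "vn"  ["vn"]
15. n0.lab = false  [c.live == true]
16. n0.mk = false  [c.live == true]
17. n0.tag = 9  [A.fin * -1 + 28]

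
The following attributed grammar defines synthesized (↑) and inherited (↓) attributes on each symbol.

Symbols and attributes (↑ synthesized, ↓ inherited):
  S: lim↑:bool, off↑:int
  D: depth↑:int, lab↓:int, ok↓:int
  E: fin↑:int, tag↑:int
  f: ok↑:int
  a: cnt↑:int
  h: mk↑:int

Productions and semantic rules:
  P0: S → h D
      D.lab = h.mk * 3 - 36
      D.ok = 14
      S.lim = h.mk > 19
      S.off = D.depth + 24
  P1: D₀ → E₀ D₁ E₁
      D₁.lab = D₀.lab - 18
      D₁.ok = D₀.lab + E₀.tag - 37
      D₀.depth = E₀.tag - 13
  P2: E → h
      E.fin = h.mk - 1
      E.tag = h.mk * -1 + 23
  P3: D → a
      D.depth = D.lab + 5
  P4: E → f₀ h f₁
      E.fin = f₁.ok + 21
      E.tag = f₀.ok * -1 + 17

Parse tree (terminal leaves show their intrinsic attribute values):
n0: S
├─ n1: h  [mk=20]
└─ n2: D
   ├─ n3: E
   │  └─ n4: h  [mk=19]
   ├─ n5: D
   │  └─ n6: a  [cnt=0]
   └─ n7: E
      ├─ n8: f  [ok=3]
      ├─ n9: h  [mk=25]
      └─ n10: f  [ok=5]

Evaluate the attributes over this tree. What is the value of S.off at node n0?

1. n1.mk = 20  [terminal]
2. n2.lab = 24  [h.mk * 3 - 36]
3. n2.ok = 14  [14]
4. n4.mk = 19  [terminal]
5. n3.fin = 18  [h.mk - 1]
6. n3.tag = 4  [h.mk * -1 + 23]
7. n5.lab = 6  [D₀.lab - 18]
8. n5.ok = -9  [D₀.lab + E₀.tag - 37]
9. n6.cnt = 0  [terminal]
10. n5.depth = 11  [D.lab + 5]
11. n8.ok = 3  [terminal]
12. n9.mk = 25  [terminal]
13. n10.ok = 5  [terminal]
14. n7.fin = 26  [f₁.ok + 21]
15. n7.tag = 14  [f₀.ok * -1 + 17]
16. n2.depth = -9  [E₀.tag - 13]
17. n0.lim = true  [h.mk > 19]
18. n0.off = 15  [D.depth + 24]

15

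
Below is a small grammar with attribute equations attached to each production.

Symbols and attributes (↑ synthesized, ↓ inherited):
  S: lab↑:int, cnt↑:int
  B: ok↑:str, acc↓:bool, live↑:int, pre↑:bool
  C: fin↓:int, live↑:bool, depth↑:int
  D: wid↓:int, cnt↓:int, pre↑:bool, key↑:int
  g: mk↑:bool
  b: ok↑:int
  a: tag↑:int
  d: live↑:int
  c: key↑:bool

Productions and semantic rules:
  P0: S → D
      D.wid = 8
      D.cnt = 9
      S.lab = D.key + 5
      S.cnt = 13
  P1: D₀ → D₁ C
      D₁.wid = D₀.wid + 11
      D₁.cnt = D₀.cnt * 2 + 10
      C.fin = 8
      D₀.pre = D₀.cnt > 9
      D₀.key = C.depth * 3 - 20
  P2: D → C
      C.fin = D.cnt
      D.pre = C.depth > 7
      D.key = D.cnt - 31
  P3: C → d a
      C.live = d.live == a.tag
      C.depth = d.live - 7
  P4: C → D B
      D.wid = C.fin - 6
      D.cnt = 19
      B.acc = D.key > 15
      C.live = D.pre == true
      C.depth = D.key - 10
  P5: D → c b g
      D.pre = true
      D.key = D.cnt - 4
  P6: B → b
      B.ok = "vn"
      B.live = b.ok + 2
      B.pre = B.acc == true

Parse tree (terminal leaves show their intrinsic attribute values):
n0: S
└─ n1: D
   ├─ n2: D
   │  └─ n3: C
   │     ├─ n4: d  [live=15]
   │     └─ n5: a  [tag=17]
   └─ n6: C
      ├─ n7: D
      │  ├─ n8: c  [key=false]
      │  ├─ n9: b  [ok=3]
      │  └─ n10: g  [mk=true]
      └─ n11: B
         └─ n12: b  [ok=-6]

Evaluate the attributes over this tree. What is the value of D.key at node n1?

1. n1.wid = 8  [8]
2. n1.cnt = 9  [9]
3. n2.wid = 19  [D₀.wid + 11]
4. n2.cnt = 28  [D₀.cnt * 2 + 10]
5. n3.fin = 28  [D.cnt]
6. n4.live = 15  [terminal]
7. n5.tag = 17  [terminal]
8. n3.live = false  [d.live == a.tag]
9. n3.depth = 8  [d.live - 7]
10. n2.pre = true  [C.depth > 7]
11. n2.key = -3  [D.cnt - 31]
12. n6.fin = 8  [8]
13. n7.wid = 2  [C.fin - 6]
14. n7.cnt = 19  [19]
15. n8.key = false  [terminal]
16. n9.ok = 3  [terminal]
17. n10.mk = true  [terminal]
18. n7.pre = true  [true]
19. n7.key = 15  [D.cnt - 4]
20. n11.acc = false  [D.key > 15]
21. n12.ok = -6  [terminal]
22. n11.ok = "vn"  ["vn"]
23. n11.live = -4  [b.ok + 2]
24. n11.pre = false  [B.acc == true]
25. n6.live = true  [D.pre == true]
26. n6.depth = 5  [D.key - 10]
27. n1.pre = false  [D₀.cnt > 9]
28. n1.key = -5  [C.depth * 3 - 20]
29. n0.lab = 0  [D.key + 5]
30. n0.cnt = 13  [13]

-5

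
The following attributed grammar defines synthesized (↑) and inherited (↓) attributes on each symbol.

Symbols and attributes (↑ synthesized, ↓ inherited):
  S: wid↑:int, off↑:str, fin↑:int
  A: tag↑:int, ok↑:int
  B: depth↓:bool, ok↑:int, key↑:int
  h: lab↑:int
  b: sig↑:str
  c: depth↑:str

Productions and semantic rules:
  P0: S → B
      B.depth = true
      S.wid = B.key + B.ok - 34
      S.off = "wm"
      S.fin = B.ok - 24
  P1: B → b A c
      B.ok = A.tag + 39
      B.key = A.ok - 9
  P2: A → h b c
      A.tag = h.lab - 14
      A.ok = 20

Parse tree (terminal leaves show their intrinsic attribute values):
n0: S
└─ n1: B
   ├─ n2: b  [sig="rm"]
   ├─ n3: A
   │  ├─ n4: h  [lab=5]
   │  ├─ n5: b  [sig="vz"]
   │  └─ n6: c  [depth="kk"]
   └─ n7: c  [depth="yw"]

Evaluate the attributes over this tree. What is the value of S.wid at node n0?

7

1. n1.depth = true  [true]
2. n2.sig = "rm"  [terminal]
3. n4.lab = 5  [terminal]
4. n5.sig = "vz"  [terminal]
5. n6.depth = "kk"  [terminal]
6. n3.tag = -9  [h.lab - 14]
7. n3.ok = 20  [20]
8. n7.depth = "yw"  [terminal]
9. n1.ok = 30  [A.tag + 39]
10. n1.key = 11  [A.ok - 9]
11. n0.wid = 7  [B.key + B.ok - 34]
12. n0.off = "wm"  ["wm"]
13. n0.fin = 6  [B.ok - 24]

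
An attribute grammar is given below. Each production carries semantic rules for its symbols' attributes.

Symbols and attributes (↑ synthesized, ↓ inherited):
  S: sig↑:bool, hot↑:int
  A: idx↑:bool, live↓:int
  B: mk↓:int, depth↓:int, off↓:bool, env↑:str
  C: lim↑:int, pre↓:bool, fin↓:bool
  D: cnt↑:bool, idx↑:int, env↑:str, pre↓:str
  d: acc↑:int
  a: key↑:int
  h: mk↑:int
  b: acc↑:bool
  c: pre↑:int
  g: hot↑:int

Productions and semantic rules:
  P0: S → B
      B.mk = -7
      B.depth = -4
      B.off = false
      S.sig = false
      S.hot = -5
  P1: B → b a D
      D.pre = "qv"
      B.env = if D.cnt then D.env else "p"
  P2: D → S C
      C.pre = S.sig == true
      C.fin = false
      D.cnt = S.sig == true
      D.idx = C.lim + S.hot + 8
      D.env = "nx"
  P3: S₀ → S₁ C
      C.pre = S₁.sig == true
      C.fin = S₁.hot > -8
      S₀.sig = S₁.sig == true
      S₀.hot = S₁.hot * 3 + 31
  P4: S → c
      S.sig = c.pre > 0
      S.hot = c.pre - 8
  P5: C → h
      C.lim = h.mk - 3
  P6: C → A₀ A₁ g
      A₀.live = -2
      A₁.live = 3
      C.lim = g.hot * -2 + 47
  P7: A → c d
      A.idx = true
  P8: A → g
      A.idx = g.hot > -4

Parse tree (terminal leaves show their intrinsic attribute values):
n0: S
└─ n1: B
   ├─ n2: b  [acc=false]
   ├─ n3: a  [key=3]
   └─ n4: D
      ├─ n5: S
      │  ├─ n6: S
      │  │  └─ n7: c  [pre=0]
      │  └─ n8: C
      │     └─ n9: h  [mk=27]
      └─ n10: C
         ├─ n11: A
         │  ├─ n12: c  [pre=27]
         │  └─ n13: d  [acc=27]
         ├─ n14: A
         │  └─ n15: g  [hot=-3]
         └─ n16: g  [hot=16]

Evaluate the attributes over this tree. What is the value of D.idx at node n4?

30

1. n1.mk = -7  [-7]
2. n1.depth = -4  [-4]
3. n1.off = false  [false]
4. n2.acc = false  [terminal]
5. n3.key = 3  [terminal]
6. n4.pre = "qv"  ["qv"]
7. n7.pre = 0  [terminal]
8. n6.sig = false  [c.pre > 0]
9. n6.hot = -8  [c.pre - 8]
10. n8.pre = false  [S₁.sig == true]
11. n8.fin = false  [S₁.hot > -8]
12. n9.mk = 27  [terminal]
13. n8.lim = 24  [h.mk - 3]
14. n5.sig = false  [S₁.sig == true]
15. n5.hot = 7  [S₁.hot * 3 + 31]
16. n10.pre = false  [S.sig == true]
17. n10.fin = false  [false]
18. n11.live = -2  [-2]
19. n12.pre = 27  [terminal]
20. n13.acc = 27  [terminal]
21. n11.idx = true  [true]
22. n14.live = 3  [3]
23. n15.hot = -3  [terminal]
24. n14.idx = true  [g.hot > -4]
25. n16.hot = 16  [terminal]
26. n10.lim = 15  [g.hot * -2 + 47]
27. n4.cnt = false  [S.sig == true]
28. n4.idx = 30  [C.lim + S.hot + 8]
29. n4.env = "nx"  ["nx"]
30. n1.env = "p"  [if D.cnt then D.env else "p"]
31. n0.sig = false  [false]
32. n0.hot = -5  [-5]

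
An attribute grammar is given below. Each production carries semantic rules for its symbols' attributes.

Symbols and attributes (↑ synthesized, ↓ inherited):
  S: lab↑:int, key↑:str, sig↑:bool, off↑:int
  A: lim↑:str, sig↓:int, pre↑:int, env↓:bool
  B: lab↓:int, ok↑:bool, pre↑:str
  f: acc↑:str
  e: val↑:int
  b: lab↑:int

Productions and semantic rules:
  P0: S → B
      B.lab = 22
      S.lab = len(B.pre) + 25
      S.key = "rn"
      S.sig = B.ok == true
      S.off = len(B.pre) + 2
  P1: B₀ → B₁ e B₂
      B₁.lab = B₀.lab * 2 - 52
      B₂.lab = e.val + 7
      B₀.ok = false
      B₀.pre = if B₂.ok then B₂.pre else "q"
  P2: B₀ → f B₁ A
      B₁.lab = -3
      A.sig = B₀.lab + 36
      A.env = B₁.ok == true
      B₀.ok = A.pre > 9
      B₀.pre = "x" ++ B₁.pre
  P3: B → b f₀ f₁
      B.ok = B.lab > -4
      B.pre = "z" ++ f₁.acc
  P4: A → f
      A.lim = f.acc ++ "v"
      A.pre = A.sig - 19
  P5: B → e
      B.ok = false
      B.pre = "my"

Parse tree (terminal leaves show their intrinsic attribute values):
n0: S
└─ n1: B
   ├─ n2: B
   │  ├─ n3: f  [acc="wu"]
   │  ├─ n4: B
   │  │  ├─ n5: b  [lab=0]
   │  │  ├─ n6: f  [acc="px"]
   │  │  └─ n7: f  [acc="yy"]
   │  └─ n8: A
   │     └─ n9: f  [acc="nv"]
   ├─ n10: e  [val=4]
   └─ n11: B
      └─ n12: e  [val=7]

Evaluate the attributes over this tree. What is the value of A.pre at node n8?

1. n1.lab = 22  [22]
2. n2.lab = -8  [B₀.lab * 2 - 52]
3. n3.acc = "wu"  [terminal]
4. n4.lab = -3  [-3]
5. n5.lab = 0  [terminal]
6. n6.acc = "px"  [terminal]
7. n7.acc = "yy"  [terminal]
8. n4.ok = true  [B.lab > -4]
9. n4.pre = "zyy"  ["z" ++ f₁.acc]
10. n8.sig = 28  [B₀.lab + 36]
11. n8.env = true  [B₁.ok == true]
12. n9.acc = "nv"  [terminal]
13. n8.lim = "nvv"  [f.acc ++ "v"]
14. n8.pre = 9  [A.sig - 19]
15. n2.ok = false  [A.pre > 9]
16. n2.pre = "xzyy"  ["x" ++ B₁.pre]
17. n10.val = 4  [terminal]
18. n11.lab = 11  [e.val + 7]
19. n12.val = 7  [terminal]
20. n11.ok = false  [false]
21. n11.pre = "my"  ["my"]
22. n1.ok = false  [false]
23. n1.pre = "q"  [if B₂.ok then B₂.pre else "q"]
24. n0.lab = 26  [len(B.pre) + 25]
25. n0.key = "rn"  ["rn"]
26. n0.sig = false  [B.ok == true]
27. n0.off = 3  [len(B.pre) + 2]

9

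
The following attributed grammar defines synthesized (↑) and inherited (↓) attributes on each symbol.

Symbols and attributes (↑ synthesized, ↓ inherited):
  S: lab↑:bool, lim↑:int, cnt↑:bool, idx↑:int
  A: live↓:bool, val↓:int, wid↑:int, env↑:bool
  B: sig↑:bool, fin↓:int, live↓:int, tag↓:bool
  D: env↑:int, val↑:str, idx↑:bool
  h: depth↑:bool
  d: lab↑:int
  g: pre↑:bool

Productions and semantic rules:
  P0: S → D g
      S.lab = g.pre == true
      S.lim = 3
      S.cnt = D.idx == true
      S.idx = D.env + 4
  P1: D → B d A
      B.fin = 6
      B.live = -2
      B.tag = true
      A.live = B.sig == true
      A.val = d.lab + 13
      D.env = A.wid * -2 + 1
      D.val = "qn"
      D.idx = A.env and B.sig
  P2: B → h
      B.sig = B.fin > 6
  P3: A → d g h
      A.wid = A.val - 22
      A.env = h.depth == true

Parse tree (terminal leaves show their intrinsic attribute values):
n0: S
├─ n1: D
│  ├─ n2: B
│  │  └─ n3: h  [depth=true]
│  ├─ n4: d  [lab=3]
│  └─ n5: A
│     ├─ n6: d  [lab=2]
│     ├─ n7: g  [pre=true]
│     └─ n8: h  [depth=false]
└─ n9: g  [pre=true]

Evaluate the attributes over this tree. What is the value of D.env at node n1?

1. n2.fin = 6  [6]
2. n2.live = -2  [-2]
3. n2.tag = true  [true]
4. n3.depth = true  [terminal]
5. n2.sig = false  [B.fin > 6]
6. n4.lab = 3  [terminal]
7. n5.live = false  [B.sig == true]
8. n5.val = 16  [d.lab + 13]
9. n6.lab = 2  [terminal]
10. n7.pre = true  [terminal]
11. n8.depth = false  [terminal]
12. n5.wid = -6  [A.val - 22]
13. n5.env = false  [h.depth == true]
14. n1.env = 13  [A.wid * -2 + 1]
15. n1.val = "qn"  ["qn"]
16. n1.idx = false  [A.env and B.sig]
17. n9.pre = true  [terminal]
18. n0.lab = true  [g.pre == true]
19. n0.lim = 3  [3]
20. n0.cnt = false  [D.idx == true]
21. n0.idx = 17  [D.env + 4]

13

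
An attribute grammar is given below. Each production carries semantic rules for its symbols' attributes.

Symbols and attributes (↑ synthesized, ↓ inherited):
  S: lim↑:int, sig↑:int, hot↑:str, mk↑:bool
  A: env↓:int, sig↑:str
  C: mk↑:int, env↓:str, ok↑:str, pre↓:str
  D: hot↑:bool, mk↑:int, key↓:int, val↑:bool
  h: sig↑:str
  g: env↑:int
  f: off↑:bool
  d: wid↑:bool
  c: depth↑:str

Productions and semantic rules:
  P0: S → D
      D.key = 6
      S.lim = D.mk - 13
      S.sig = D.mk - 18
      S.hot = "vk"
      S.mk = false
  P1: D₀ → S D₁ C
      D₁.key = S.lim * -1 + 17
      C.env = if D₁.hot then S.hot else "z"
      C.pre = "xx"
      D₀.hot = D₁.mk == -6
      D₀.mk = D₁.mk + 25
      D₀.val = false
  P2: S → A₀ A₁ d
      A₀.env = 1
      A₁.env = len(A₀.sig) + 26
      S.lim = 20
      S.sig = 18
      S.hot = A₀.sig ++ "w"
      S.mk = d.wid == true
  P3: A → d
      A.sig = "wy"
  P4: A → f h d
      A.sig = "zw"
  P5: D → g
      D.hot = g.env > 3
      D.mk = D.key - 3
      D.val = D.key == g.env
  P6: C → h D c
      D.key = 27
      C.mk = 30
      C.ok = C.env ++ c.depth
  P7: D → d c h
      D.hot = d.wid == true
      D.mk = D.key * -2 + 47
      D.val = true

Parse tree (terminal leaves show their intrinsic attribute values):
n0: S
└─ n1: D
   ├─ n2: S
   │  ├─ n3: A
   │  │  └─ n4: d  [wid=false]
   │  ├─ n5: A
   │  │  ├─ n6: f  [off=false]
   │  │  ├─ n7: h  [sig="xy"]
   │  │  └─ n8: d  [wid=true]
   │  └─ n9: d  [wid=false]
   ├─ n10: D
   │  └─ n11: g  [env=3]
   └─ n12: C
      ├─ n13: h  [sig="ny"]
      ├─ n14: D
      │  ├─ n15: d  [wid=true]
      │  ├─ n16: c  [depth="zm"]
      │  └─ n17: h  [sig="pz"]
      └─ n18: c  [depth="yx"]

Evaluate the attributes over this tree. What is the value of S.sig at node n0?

1. n1.key = 6  [6]
2. n3.env = 1  [1]
3. n4.wid = false  [terminal]
4. n3.sig = "wy"  ["wy"]
5. n5.env = 28  [len(A₀.sig) + 26]
6. n6.off = false  [terminal]
7. n7.sig = "xy"  [terminal]
8. n8.wid = true  [terminal]
9. n5.sig = "zw"  ["zw"]
10. n9.wid = false  [terminal]
11. n2.lim = 20  [20]
12. n2.sig = 18  [18]
13. n2.hot = "wyw"  [A₀.sig ++ "w"]
14. n2.mk = false  [d.wid == true]
15. n10.key = -3  [S.lim * -1 + 17]
16. n11.env = 3  [terminal]
17. n10.hot = false  [g.env > 3]
18. n10.mk = -6  [D.key - 3]
19. n10.val = false  [D.key == g.env]
20. n12.env = "z"  [if D₁.hot then S.hot else "z"]
21. n12.pre = "xx"  ["xx"]
22. n13.sig = "ny"  [terminal]
23. n14.key = 27  [27]
24. n15.wid = true  [terminal]
25. n16.depth = "zm"  [terminal]
26. n17.sig = "pz"  [terminal]
27. n14.hot = true  [d.wid == true]
28. n14.mk = -7  [D.key * -2 + 47]
29. n14.val = true  [true]
30. n18.depth = "yx"  [terminal]
31. n12.mk = 30  [30]
32. n12.ok = "zyx"  [C.env ++ c.depth]
33. n1.hot = true  [D₁.mk == -6]
34. n1.mk = 19  [D₁.mk + 25]
35. n1.val = false  [false]
36. n0.lim = 6  [D.mk - 13]
37. n0.sig = 1  [D.mk - 18]
38. n0.hot = "vk"  ["vk"]
39. n0.mk = false  [false]

1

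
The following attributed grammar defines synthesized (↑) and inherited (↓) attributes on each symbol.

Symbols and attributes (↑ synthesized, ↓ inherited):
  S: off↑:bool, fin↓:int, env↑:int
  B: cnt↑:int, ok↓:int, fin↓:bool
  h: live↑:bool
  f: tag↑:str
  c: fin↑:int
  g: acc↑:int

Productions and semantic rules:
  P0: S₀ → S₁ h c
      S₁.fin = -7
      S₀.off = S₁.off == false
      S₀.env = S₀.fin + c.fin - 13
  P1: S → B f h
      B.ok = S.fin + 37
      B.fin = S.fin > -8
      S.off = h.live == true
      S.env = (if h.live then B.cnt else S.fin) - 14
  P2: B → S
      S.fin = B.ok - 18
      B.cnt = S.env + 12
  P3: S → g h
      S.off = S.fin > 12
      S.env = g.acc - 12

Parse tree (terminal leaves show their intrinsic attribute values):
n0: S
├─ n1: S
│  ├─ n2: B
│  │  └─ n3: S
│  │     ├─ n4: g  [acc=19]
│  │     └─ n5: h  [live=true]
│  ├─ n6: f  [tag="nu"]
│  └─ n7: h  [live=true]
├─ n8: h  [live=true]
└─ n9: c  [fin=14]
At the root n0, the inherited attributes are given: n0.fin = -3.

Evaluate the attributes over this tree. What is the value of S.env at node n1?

5

1. n0.fin = -3  [given at root]
2. n1.fin = -7  [-7]
3. n2.ok = 30  [S.fin + 37]
4. n2.fin = true  [S.fin > -8]
5. n3.fin = 12  [B.ok - 18]
6. n4.acc = 19  [terminal]
7. n5.live = true  [terminal]
8. n3.off = false  [S.fin > 12]
9. n3.env = 7  [g.acc - 12]
10. n2.cnt = 19  [S.env + 12]
11. n6.tag = "nu"  [terminal]
12. n7.live = true  [terminal]
13. n1.off = true  [h.live == true]
14. n1.env = 5  [(if h.live then B.cnt else S.fin) - 14]
15. n8.live = true  [terminal]
16. n9.fin = 14  [terminal]
17. n0.off = false  [S₁.off == false]
18. n0.env = -2  [S₀.fin + c.fin - 13]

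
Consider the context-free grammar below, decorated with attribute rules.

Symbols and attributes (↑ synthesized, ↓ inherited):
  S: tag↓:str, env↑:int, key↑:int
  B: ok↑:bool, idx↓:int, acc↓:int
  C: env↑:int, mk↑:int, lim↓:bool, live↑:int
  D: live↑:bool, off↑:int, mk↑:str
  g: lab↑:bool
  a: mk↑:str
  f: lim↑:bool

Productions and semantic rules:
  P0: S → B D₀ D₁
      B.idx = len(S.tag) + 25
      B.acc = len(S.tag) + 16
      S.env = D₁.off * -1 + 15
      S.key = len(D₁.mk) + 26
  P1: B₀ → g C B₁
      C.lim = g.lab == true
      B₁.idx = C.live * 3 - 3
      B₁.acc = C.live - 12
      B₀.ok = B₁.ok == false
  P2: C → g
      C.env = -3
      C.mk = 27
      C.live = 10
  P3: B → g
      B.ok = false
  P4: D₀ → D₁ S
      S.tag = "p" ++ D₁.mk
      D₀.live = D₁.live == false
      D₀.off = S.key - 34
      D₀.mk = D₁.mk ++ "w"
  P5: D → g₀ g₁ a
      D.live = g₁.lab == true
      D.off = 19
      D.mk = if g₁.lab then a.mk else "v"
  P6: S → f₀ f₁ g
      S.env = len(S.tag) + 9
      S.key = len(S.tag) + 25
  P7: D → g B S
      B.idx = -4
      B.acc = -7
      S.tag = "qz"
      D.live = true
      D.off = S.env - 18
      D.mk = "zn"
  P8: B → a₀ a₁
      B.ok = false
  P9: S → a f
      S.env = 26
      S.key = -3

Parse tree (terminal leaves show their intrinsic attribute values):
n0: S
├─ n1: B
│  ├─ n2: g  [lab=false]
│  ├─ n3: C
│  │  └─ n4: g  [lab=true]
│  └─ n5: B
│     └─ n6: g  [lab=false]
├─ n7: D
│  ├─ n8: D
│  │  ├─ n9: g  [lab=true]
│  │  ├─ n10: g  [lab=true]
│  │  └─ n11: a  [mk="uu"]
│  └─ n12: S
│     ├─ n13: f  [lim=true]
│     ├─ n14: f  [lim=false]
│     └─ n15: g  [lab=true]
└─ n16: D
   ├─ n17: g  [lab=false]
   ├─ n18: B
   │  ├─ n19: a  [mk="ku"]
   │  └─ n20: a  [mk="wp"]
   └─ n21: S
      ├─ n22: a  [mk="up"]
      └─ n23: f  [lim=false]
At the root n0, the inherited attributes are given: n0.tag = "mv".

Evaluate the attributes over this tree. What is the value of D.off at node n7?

1. n0.tag = "mv"  [given at root]
2. n1.idx = 27  [len(S.tag) + 25]
3. n1.acc = 18  [len(S.tag) + 16]
4. n2.lab = false  [terminal]
5. n3.lim = false  [g.lab == true]
6. n4.lab = true  [terminal]
7. n3.env = -3  [-3]
8. n3.mk = 27  [27]
9. n3.live = 10  [10]
10. n5.idx = 27  [C.live * 3 - 3]
11. n5.acc = -2  [C.live - 12]
12. n6.lab = false  [terminal]
13. n5.ok = false  [false]
14. n1.ok = true  [B₁.ok == false]
15. n9.lab = true  [terminal]
16. n10.lab = true  [terminal]
17. n11.mk = "uu"  [terminal]
18. n8.live = true  [g₁.lab == true]
19. n8.off = 19  [19]
20. n8.mk = "uu"  [if g₁.lab then a.mk else "v"]
21. n12.tag = "puu"  ["p" ++ D₁.mk]
22. n13.lim = true  [terminal]
23. n14.lim = false  [terminal]
24. n15.lab = true  [terminal]
25. n12.env = 12  [len(S.tag) + 9]
26. n12.key = 28  [len(S.tag) + 25]
27. n7.live = false  [D₁.live == false]
28. n7.off = -6  [S.key - 34]
29. n7.mk = "uuw"  [D₁.mk ++ "w"]
30. n17.lab = false  [terminal]
31. n18.idx = -4  [-4]
32. n18.acc = -7  [-7]
33. n19.mk = "ku"  [terminal]
34. n20.mk = "wp"  [terminal]
35. n18.ok = false  [false]
36. n21.tag = "qz"  ["qz"]
37. n22.mk = "up"  [terminal]
38. n23.lim = false  [terminal]
39. n21.env = 26  [26]
40. n21.key = -3  [-3]
41. n16.live = true  [true]
42. n16.off = 8  [S.env - 18]
43. n16.mk = "zn"  ["zn"]
44. n0.env = 7  [D₁.off * -1 + 15]
45. n0.key = 28  [len(D₁.mk) + 26]

-6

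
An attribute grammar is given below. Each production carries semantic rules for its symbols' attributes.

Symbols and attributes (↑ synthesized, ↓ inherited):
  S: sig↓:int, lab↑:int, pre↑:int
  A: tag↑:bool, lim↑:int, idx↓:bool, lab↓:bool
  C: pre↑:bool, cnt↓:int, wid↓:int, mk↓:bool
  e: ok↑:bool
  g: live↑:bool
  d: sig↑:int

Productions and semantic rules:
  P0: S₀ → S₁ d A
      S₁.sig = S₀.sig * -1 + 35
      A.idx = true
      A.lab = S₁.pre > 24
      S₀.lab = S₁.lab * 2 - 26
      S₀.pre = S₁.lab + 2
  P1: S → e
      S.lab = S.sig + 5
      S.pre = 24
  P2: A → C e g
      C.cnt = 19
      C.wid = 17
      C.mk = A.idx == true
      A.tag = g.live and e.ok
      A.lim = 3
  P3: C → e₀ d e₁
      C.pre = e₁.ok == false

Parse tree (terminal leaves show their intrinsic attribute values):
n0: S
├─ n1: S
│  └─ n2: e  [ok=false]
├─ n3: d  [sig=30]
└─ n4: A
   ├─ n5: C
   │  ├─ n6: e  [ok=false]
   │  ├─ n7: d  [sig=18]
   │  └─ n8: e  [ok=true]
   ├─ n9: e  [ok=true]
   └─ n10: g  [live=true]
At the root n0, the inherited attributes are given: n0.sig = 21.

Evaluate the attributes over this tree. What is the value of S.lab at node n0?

1. n0.sig = 21  [given at root]
2. n1.sig = 14  [S₀.sig * -1 + 35]
3. n2.ok = false  [terminal]
4. n1.lab = 19  [S.sig + 5]
5. n1.pre = 24  [24]
6. n3.sig = 30  [terminal]
7. n4.idx = true  [true]
8. n4.lab = false  [S₁.pre > 24]
9. n5.cnt = 19  [19]
10. n5.wid = 17  [17]
11. n5.mk = true  [A.idx == true]
12. n6.ok = false  [terminal]
13. n7.sig = 18  [terminal]
14. n8.ok = true  [terminal]
15. n5.pre = false  [e₁.ok == false]
16. n9.ok = true  [terminal]
17. n10.live = true  [terminal]
18. n4.tag = true  [g.live and e.ok]
19. n4.lim = 3  [3]
20. n0.lab = 12  [S₁.lab * 2 - 26]
21. n0.pre = 21  [S₁.lab + 2]

12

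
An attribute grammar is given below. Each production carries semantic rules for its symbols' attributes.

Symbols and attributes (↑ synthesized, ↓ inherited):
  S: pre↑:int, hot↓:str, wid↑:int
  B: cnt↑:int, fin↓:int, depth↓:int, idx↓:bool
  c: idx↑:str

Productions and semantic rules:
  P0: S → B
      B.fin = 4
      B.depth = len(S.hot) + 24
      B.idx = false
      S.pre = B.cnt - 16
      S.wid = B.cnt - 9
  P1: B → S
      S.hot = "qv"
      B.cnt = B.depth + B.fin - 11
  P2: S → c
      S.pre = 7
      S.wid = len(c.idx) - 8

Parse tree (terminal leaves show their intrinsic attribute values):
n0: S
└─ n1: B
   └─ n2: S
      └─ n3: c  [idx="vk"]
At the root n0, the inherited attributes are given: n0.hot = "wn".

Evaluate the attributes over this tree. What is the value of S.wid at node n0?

1. n0.hot = "wn"  [given at root]
2. n1.fin = 4  [4]
3. n1.depth = 26  [len(S.hot) + 24]
4. n1.idx = false  [false]
5. n2.hot = "qv"  ["qv"]
6. n3.idx = "vk"  [terminal]
7. n2.pre = 7  [7]
8. n2.wid = -6  [len(c.idx) - 8]
9. n1.cnt = 19  [B.depth + B.fin - 11]
10. n0.pre = 3  [B.cnt - 16]
11. n0.wid = 10  [B.cnt - 9]

10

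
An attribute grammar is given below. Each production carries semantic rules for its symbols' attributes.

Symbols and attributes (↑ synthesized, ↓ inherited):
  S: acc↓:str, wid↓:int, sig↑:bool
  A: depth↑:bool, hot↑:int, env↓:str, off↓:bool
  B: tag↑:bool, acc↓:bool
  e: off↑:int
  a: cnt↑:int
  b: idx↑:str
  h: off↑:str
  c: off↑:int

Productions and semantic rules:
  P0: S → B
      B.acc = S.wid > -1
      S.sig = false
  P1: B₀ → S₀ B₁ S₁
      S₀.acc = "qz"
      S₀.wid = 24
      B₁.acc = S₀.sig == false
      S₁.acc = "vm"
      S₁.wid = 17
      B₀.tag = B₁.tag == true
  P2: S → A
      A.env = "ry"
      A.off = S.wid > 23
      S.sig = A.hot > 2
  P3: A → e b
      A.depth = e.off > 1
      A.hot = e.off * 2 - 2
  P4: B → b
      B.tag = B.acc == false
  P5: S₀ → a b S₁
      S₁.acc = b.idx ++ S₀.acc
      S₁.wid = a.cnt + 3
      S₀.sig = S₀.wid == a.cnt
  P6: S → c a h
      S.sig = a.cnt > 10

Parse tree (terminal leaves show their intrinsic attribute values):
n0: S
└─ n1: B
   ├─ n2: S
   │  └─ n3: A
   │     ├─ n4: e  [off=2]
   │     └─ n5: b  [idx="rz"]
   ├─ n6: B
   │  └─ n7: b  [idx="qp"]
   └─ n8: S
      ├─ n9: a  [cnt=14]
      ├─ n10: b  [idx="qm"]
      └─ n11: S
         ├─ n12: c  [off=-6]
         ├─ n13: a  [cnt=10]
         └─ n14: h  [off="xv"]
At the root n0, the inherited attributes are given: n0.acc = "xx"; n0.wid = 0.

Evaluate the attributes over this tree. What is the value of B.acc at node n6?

true

1. n0.acc = "xx"  [given at root]
2. n0.wid = 0  [given at root]
3. n1.acc = true  [S.wid > -1]
4. n2.acc = "qz"  ["qz"]
5. n2.wid = 24  [24]
6. n3.env = "ry"  ["ry"]
7. n3.off = true  [S.wid > 23]
8. n4.off = 2  [terminal]
9. n5.idx = "rz"  [terminal]
10. n3.depth = true  [e.off > 1]
11. n3.hot = 2  [e.off * 2 - 2]
12. n2.sig = false  [A.hot > 2]
13. n6.acc = true  [S₀.sig == false]
14. n7.idx = "qp"  [terminal]
15. n6.tag = false  [B.acc == false]
16. n8.acc = "vm"  ["vm"]
17. n8.wid = 17  [17]
18. n9.cnt = 14  [terminal]
19. n10.idx = "qm"  [terminal]
20. n11.acc = "qmvm"  [b.idx ++ S₀.acc]
21. n11.wid = 17  [a.cnt + 3]
22. n12.off = -6  [terminal]
23. n13.cnt = 10  [terminal]
24. n14.off = "xv"  [terminal]
25. n11.sig = false  [a.cnt > 10]
26. n8.sig = false  [S₀.wid == a.cnt]
27. n1.tag = false  [B₁.tag == true]
28. n0.sig = false  [false]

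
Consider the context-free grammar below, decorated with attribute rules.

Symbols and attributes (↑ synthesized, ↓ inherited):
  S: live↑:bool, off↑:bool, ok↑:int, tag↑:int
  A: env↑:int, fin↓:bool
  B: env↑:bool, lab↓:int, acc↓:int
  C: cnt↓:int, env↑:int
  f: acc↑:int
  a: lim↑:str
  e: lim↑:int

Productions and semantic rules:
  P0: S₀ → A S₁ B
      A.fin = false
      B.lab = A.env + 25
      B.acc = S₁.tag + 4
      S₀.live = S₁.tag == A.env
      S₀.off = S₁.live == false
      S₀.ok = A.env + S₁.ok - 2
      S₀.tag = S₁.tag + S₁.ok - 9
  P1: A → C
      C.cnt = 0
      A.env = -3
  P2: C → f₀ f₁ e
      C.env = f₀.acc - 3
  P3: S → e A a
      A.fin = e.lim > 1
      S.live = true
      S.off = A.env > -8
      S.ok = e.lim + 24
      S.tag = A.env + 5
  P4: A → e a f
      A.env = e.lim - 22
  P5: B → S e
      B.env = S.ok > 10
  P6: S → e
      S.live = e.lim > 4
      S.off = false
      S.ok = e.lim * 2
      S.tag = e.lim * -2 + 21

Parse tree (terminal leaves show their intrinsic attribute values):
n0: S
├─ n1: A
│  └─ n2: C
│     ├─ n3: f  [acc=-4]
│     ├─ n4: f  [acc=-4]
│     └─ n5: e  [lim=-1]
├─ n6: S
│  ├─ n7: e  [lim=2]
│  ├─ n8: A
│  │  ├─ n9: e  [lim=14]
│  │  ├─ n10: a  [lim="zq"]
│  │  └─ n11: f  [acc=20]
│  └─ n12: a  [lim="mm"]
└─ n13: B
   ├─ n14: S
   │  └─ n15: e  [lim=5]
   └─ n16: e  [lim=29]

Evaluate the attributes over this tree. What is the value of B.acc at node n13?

1. n1.fin = false  [false]
2. n2.cnt = 0  [0]
3. n3.acc = -4  [terminal]
4. n4.acc = -4  [terminal]
5. n5.lim = -1  [terminal]
6. n2.env = -7  [f₀.acc - 3]
7. n1.env = -3  [-3]
8. n7.lim = 2  [terminal]
9. n8.fin = true  [e.lim > 1]
10. n9.lim = 14  [terminal]
11. n10.lim = "zq"  [terminal]
12. n11.acc = 20  [terminal]
13. n8.env = -8  [e.lim - 22]
14. n12.lim = "mm"  [terminal]
15. n6.live = true  [true]
16. n6.off = false  [A.env > -8]
17. n6.ok = 26  [e.lim + 24]
18. n6.tag = -3  [A.env + 5]
19. n13.lab = 22  [A.env + 25]
20. n13.acc = 1  [S₁.tag + 4]
21. n15.lim = 5  [terminal]
22. n14.live = true  [e.lim > 4]
23. n14.off = false  [false]
24. n14.ok = 10  [e.lim * 2]
25. n14.tag = 11  [e.lim * -2 + 21]
26. n16.lim = 29  [terminal]
27. n13.env = false  [S.ok > 10]
28. n0.live = true  [S₁.tag == A.env]
29. n0.off = false  [S₁.live == false]
30. n0.ok = 21  [A.env + S₁.ok - 2]
31. n0.tag = 14  [S₁.tag + S₁.ok - 9]

1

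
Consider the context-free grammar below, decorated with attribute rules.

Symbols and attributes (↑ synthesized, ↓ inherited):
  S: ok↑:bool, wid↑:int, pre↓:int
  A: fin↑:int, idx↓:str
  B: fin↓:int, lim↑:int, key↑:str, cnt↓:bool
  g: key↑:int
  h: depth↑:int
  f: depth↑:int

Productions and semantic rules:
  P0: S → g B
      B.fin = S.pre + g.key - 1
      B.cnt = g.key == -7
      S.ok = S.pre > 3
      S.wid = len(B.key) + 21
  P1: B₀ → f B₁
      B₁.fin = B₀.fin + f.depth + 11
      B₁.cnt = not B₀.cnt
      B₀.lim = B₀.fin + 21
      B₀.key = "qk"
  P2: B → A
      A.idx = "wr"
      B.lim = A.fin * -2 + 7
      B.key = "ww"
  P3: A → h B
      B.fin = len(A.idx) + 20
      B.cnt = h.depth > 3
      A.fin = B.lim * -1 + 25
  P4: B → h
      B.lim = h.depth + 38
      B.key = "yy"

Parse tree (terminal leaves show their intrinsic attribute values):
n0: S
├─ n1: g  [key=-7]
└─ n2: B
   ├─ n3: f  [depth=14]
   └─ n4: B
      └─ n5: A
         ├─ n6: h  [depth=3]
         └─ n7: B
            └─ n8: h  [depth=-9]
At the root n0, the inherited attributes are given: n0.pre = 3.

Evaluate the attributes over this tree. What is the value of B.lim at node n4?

15

1. n0.pre = 3  [given at root]
2. n1.key = -7  [terminal]
3. n2.fin = -5  [S.pre + g.key - 1]
4. n2.cnt = true  [g.key == -7]
5. n3.depth = 14  [terminal]
6. n4.fin = 20  [B₀.fin + f.depth + 11]
7. n4.cnt = false  [not B₀.cnt]
8. n5.idx = "wr"  ["wr"]
9. n6.depth = 3  [terminal]
10. n7.fin = 22  [len(A.idx) + 20]
11. n7.cnt = false  [h.depth > 3]
12. n8.depth = -9  [terminal]
13. n7.lim = 29  [h.depth + 38]
14. n7.key = "yy"  ["yy"]
15. n5.fin = -4  [B.lim * -1 + 25]
16. n4.lim = 15  [A.fin * -2 + 7]
17. n4.key = "ww"  ["ww"]
18. n2.lim = 16  [B₀.fin + 21]
19. n2.key = "qk"  ["qk"]
20. n0.ok = false  [S.pre > 3]
21. n0.wid = 23  [len(B.key) + 21]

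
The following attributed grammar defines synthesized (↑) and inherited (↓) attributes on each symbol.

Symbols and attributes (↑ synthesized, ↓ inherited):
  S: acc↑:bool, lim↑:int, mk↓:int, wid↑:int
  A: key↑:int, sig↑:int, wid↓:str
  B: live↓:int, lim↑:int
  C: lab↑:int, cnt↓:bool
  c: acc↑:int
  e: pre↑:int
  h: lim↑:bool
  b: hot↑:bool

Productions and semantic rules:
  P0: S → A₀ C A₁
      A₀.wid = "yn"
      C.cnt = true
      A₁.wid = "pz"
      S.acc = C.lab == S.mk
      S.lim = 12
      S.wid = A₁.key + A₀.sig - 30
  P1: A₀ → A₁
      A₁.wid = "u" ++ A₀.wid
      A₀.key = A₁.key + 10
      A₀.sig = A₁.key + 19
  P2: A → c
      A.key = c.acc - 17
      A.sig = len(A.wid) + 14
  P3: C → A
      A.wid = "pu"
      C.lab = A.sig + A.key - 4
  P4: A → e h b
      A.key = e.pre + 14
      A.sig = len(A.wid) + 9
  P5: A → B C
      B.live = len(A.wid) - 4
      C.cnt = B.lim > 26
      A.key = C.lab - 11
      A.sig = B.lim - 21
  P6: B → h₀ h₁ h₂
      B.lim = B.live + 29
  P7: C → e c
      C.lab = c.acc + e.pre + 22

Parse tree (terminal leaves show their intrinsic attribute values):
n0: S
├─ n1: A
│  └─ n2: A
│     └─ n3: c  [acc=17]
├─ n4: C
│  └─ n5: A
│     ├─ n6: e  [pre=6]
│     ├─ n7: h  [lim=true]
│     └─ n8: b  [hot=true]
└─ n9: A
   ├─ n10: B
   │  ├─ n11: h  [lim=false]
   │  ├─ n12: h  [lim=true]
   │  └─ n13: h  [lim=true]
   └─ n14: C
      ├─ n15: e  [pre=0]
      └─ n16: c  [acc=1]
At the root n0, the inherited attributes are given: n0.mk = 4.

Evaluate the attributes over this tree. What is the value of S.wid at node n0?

1

1. n0.mk = 4  [given at root]
2. n1.wid = "yn"  ["yn"]
3. n2.wid = "uyn"  ["u" ++ A₀.wid]
4. n3.acc = 17  [terminal]
5. n2.key = 0  [c.acc - 17]
6. n2.sig = 17  [len(A.wid) + 14]
7. n1.key = 10  [A₁.key + 10]
8. n1.sig = 19  [A₁.key + 19]
9. n4.cnt = true  [true]
10. n5.wid = "pu"  ["pu"]
11. n6.pre = 6  [terminal]
12. n7.lim = true  [terminal]
13. n8.hot = true  [terminal]
14. n5.key = 20  [e.pre + 14]
15. n5.sig = 11  [len(A.wid) + 9]
16. n4.lab = 27  [A.sig + A.key - 4]
17. n9.wid = "pz"  ["pz"]
18. n10.live = -2  [len(A.wid) - 4]
19. n11.lim = false  [terminal]
20. n12.lim = true  [terminal]
21. n13.lim = true  [terminal]
22. n10.lim = 27  [B.live + 29]
23. n14.cnt = true  [B.lim > 26]
24. n15.pre = 0  [terminal]
25. n16.acc = 1  [terminal]
26. n14.lab = 23  [c.acc + e.pre + 22]
27. n9.key = 12  [C.lab - 11]
28. n9.sig = 6  [B.lim - 21]
29. n0.acc = false  [C.lab == S.mk]
30. n0.lim = 12  [12]
31. n0.wid = 1  [A₁.key + A₀.sig - 30]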